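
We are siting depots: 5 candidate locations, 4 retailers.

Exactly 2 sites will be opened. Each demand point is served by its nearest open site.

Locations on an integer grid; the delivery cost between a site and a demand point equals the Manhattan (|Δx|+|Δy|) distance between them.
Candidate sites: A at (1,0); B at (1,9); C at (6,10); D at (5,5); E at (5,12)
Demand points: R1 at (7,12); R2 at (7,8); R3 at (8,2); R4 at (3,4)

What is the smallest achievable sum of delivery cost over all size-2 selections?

15

Open {C, D}.
  R1→C 3, R2→C 3, R3→D 6, R4→D 3  ⇒ total 15.
Compare {D, E}: total 16.
Compare {A, C}: total 21.
No size-2 selection does better; minimum is 15.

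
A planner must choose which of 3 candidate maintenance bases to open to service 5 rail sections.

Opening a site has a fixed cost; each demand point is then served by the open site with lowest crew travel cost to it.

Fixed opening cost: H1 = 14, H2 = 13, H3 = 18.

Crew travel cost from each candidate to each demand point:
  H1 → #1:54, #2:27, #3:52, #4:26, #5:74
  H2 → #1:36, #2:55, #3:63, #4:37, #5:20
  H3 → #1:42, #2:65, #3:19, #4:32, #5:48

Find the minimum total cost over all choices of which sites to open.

Open {H1, H2, H3}: assign each demand point to its cheapest open site.
  #1→H2 36, #2→H1 27, #3→H3 19, #4→H1 26, #5→H2 20
  crew travel cost 128, fixed 45 → total 173.
Compare {H1, H2}: crew travel cost 161 + fixed 27 = 188.
Compare {H2, H3}: crew travel cost 162 + fixed 31 = 193.
Compare {H1, H3}: crew travel cost 162 + fixed 32 = 194.
All other subsets cost ≥ 188. Minimum total cost: 173.

173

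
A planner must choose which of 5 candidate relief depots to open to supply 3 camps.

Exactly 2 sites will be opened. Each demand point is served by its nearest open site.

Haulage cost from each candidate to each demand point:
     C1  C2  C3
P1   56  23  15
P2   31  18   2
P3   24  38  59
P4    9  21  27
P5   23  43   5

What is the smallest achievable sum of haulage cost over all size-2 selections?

29

Open {P2, P4}.
  C1→P4 9, C2→P2 18, C3→P2 2  ⇒ total 29.
Compare {P4, P5}: total 35.
Compare {P2, P5}: total 43.
No size-2 selection does better; minimum is 29.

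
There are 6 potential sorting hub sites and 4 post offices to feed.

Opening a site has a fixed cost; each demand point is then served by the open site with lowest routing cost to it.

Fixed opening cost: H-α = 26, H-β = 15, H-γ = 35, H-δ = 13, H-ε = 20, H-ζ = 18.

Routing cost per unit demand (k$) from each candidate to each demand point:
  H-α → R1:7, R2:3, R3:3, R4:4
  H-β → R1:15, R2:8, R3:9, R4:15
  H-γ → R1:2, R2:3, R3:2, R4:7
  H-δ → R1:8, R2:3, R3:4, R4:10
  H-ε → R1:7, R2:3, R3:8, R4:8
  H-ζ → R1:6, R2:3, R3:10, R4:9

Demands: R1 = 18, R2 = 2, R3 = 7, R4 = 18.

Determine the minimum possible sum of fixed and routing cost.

Open {H-α, H-γ}: assign each demand point to its cheapest open site.
  R1→H-γ 18×2=36, R2→H-α 2×3=6, R3→H-γ 7×2=14, R4→H-α 18×4=72
  routing cost 128, fixed 61 → total 189.
Compare {H-α, H-γ, H-δ}: routing cost 128 + fixed 74 = 202.
Compare {H-α, H-β, H-γ}: routing cost 128 + fixed 76 = 204.
Compare {H-α, H-γ, H-ζ}: routing cost 128 + fixed 79 = 207.
All other subsets cost ≥ 202. Minimum total cost: 189.

189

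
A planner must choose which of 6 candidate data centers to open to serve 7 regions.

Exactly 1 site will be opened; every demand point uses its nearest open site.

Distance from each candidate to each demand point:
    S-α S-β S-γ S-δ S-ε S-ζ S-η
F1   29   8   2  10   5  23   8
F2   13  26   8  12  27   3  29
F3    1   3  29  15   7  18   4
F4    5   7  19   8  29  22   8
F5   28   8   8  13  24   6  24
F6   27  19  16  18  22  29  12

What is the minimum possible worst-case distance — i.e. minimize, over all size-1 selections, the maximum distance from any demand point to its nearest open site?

28

Open {F5}.
  Farthest demand point is S-α at distance 28 (to F5); all others are ≤ 28.
With {F1} the worst case is 29.
With {F2} the worst case is 29.
No size-1 selection achieves below 28.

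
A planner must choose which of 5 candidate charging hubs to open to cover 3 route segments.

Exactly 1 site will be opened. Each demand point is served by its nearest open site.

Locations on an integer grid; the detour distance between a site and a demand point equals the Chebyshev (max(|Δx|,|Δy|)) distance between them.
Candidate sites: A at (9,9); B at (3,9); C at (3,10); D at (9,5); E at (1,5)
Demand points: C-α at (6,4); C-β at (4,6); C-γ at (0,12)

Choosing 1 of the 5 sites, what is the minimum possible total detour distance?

11

Open {B}.
  C-α→B 5, C-β→B 3, C-γ→B 3  ⇒ total 11.
Compare {C}: total 13.
Compare {E}: total 15.
No size-1 selection does better; minimum is 11.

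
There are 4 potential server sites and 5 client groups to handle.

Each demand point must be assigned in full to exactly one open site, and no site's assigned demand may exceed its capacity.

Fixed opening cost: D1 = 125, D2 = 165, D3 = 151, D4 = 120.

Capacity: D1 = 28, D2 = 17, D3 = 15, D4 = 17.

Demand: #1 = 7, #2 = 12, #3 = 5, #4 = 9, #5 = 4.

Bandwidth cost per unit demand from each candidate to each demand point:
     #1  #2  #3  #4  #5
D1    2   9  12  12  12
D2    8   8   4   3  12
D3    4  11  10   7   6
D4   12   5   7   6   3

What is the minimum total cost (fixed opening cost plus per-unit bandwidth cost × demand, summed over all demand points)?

Open {D1, D4}; cheapest assignment that respects the capacities:
  D1 (cap 28, load 24): #1, #2, #3 — cost 7×2 + 12×9 + 5×12 = 182
  D4 (cap 17, load 13): #4, #5 — cost 9×6 + 4×3 = 66
  Shipping 248, fixed 245 → total 493.
  Any other capacity-feasible assignment to {D1, D4} ships for at least 248.
Compare {D1, D2}: its best feasible assignment gives total 507.
Compare {D1, D2, D4}: its best feasible assignment gives total 543.
Every other set of open sites that can feasibly serve all demand totals ≥ 507 even under its best assignment. Minimum: 493.

493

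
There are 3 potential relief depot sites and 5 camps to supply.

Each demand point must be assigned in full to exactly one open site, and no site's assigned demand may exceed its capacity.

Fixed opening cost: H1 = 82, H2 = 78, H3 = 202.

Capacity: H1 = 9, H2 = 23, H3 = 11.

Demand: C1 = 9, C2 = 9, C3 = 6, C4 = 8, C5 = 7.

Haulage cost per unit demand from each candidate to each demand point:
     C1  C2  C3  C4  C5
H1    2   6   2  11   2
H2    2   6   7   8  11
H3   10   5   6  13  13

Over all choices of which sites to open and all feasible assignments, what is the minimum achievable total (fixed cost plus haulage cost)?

545

Open {H1, H2, H3}; cheapest assignment that respects the capacities:
  H1 (cap 9, load 7): C5 — cost 7×2 = 14
  H2 (cap 23, load 23): C1, C3, C4 — cost 9×2 + 6×7 + 8×8 = 124
  H3 (cap 11, load 9): C2 — cost 9×5 = 45
  Shipping 183, fixed 362 → total 545.
  Any other capacity-feasible assignment to {H1, H2, H3} ships for at least 183.
Total demand is 39 and no other set of sites has combined capacity ≥ 39, so {H1, H2, H3} is the only feasible choice of open sites. Minimum: 545.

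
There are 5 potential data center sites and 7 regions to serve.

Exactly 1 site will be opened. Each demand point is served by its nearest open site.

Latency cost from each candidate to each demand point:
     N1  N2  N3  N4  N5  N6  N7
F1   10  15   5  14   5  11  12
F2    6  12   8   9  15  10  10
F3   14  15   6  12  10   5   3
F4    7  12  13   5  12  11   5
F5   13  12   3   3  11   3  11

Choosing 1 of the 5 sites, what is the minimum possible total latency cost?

Open {F5}.
  N1→F5 13, N2→F5 12, N3→F5 3, N4→F5 3, N5→F5 11, N6→F5 3, N7→F5 11  ⇒ total 56.
Compare {F3}: total 65.
Compare {F4}: total 65.
No size-1 selection does better; minimum is 56.

56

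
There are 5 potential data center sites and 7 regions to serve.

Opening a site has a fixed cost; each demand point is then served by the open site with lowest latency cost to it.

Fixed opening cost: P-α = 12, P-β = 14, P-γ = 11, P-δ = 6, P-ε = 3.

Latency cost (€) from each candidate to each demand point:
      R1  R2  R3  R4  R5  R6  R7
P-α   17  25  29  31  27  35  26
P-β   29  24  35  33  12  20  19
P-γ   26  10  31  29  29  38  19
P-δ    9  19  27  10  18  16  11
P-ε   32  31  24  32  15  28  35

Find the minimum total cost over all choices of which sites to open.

113

Open {P-δ, P-ε}: assign each demand point to its cheapest open site.
  R1→P-δ 9, R2→P-δ 19, R3→P-ε 24, R4→P-δ 10, R5→P-ε 15, R6→P-δ 16, R7→P-δ 11
  latency cost 104, fixed 9 → total 113.
Compare {P-γ, P-δ, P-ε}: latency cost 95 + fixed 20 = 115.
Compare {P-δ}: latency cost 110 + fixed 6 = 116.
Compare {P-γ, P-δ}: latency cost 101 + fixed 17 = 118.
All other subsets cost ≥ 115. Minimum total cost: 113.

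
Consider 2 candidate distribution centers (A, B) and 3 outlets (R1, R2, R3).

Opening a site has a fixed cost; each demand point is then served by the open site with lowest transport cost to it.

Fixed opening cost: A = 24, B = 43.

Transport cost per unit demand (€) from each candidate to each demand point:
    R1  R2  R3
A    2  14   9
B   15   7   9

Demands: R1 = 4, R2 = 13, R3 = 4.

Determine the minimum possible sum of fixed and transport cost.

Open {A, B}: assign each demand point to its cheapest open site.
  R1→A 4×2=8, R2→B 13×7=91, R3→A 4×9=36
  transport cost 135, fixed 67 → total 202.
Compare {B}: transport cost 187 + fixed 43 = 230.
Compare {A}: transport cost 226 + fixed 24 = 250.

202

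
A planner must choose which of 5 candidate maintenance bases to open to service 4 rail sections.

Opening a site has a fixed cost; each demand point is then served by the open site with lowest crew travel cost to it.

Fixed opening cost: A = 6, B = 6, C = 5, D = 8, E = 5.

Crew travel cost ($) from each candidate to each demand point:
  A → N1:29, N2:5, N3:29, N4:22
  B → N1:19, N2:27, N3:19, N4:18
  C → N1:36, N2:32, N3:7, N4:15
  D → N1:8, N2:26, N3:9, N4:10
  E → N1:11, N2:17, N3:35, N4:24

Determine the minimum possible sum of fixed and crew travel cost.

46

Open {A, D}: assign each demand point to its cheapest open site.
  N1→D 8, N2→A 5, N3→D 9, N4→D 10
  crew travel cost 32, fixed 14 → total 46.
Compare {A, C, D}: crew travel cost 30 + fixed 19 = 49.
Compare {A, D, E}: crew travel cost 32 + fixed 19 = 51.
Compare {A, B, D}: crew travel cost 32 + fixed 20 = 52.
All other subsets cost ≥ 49. Minimum total cost: 46.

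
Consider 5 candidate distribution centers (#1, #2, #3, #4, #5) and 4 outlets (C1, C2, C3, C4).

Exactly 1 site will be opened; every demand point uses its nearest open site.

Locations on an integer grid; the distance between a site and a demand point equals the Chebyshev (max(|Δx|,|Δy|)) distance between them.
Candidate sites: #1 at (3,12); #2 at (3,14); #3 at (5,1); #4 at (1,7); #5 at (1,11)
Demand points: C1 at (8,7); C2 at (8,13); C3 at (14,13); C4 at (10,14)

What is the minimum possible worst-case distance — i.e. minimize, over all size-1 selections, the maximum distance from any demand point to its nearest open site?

Open {#1}.
  Farthest demand point is C3 at distance 11 (to #1); all others are ≤ 11.
With {#2} the worst case is 11.
With {#3} the worst case is 13.
No size-1 selection achieves below 11.

11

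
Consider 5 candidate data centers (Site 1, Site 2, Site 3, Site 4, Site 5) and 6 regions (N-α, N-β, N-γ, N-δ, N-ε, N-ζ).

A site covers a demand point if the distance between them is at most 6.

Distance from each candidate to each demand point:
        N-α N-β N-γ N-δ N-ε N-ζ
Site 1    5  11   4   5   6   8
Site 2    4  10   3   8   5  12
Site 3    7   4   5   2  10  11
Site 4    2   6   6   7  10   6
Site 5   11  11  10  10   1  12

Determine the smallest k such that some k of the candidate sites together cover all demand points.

2

Coverage sets (demand points within 6 of each site):
  Site 1: {N-α, N-γ, N-δ, N-ε}
  Site 2: {N-α, N-γ, N-ε}
  Site 3: {N-β, N-γ, N-δ}
  Site 4: {N-α, N-β, N-γ, N-ζ}
  Site 5: {N-ε}
No single site covers all 6 demand points.
But {Site 1, Site 4} covers everything, so the minimum is 2.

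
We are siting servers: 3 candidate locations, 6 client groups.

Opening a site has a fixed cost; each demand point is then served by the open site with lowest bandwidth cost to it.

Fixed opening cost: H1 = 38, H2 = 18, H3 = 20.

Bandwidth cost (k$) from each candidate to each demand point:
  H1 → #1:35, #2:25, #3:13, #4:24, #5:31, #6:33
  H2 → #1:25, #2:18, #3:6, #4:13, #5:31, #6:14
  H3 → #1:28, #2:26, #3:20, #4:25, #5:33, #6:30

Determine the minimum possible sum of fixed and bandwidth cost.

Open {H2}: assign each demand point to its cheapest open site.
  #1→H2 25, #2→H2 18, #3→H2 6, #4→H2 13, #5→H2 31, #6→H2 14
  bandwidth cost 107, fixed 18 → total 125.
Compare {H2, H3}: bandwidth cost 107 + fixed 38 = 145.
Compare {H1, H2}: bandwidth cost 107 + fixed 56 = 163.
Compare {H3}: bandwidth cost 162 + fixed 20 = 182.
All other subsets cost ≥ 145. Minimum total cost: 125.

125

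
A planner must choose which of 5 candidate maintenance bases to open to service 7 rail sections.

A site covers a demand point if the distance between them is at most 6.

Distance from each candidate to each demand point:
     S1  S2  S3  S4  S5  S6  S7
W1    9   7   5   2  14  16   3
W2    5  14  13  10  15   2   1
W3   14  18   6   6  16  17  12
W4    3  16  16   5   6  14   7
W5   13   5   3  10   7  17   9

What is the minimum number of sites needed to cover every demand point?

3

Coverage sets (demand points within 6 of each site):
  W1: {S3, S4, S7}
  W2: {S1, S6, S7}
  W3: {S3, S4}
  W4: {S1, S4, S5}
  W5: {S2, S3}
No 2 sites suffice: every size-2 union leaves at least one demand point uncovered.
But {W2, W4, W5} covers everything, so the minimum is 3.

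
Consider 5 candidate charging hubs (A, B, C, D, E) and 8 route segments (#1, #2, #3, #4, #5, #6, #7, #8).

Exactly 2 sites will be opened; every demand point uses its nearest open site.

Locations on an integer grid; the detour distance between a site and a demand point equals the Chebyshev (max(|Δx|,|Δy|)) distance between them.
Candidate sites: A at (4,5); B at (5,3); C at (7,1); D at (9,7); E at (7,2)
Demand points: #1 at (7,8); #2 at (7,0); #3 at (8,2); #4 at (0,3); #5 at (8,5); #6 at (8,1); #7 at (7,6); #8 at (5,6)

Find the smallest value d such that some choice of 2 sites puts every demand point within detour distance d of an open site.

Open {A, B}.
  Farthest demand point is #4 at detour distance 4 (to A); all others are ≤ 4.
With {A, C} the worst case is 4.
With {A, E} the worst case is 4.
No size-2 selection achieves below 4.

4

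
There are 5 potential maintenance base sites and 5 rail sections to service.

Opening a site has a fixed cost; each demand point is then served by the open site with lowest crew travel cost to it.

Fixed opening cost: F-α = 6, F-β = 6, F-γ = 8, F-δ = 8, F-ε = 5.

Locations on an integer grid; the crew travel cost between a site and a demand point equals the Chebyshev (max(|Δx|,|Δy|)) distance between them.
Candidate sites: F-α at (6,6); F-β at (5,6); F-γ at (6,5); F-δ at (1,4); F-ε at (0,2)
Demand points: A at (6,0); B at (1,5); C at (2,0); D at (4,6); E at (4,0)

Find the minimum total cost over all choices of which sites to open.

24

Open {F-ε}: assign each demand point to its cheapest open site.
  A→F-ε 6, B→F-ε 3, C→F-ε 2, D→F-ε 4, E→F-ε 4
  crew travel cost 19, fixed 5 → total 24.
Compare {F-δ}: crew travel cost 17 + fixed 8 = 25.
Compare {F-β, F-ε}: crew travel cost 16 + fixed 11 = 27.
Compare {F-α, F-ε}: crew travel cost 17 + fixed 11 = 28.
All other subsets cost ≥ 25. Minimum total cost: 24.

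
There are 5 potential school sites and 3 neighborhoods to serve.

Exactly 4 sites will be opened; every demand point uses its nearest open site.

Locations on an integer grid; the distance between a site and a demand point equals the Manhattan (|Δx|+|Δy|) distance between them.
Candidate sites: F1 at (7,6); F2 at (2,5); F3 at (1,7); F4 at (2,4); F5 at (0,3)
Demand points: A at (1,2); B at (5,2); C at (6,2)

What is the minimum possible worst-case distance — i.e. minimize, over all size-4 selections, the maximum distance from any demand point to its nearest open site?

Open {F1, F2, F3, F4}.
  Farthest demand point is B at distance 5 (to F4); all others are ≤ 5.
With {F1, F2, F4, F5} the worst case is 5.
With {F1, F3, F4, F5} the worst case is 5.
No size-4 selection achieves below 5.

5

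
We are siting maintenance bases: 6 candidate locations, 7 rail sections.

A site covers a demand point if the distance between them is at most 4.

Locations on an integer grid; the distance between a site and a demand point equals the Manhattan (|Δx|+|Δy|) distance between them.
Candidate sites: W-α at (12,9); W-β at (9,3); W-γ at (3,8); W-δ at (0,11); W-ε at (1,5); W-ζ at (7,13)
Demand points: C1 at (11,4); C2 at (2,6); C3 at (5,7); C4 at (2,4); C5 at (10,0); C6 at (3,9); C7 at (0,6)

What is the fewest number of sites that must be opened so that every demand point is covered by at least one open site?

3

Coverage sets (demand points within 4 of each site):
  W-α: {}
  W-β: {C1, C5}
  W-γ: {C2, C3, C6}
  W-δ: {}
  W-ε: {C2, C4, C7}
  W-ζ: {}
No 2 sites suffice: every size-2 union leaves at least one demand point uncovered.
But {W-β, W-γ, W-ε} covers everything, so the minimum is 3.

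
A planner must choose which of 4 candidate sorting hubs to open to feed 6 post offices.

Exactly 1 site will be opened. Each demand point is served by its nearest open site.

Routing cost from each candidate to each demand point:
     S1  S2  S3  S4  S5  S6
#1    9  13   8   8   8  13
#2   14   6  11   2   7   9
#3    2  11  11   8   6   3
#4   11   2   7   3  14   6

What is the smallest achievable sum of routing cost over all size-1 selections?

Open {#3}.
  S1→#3 2, S2→#3 11, S3→#3 11, S4→#3 8, S5→#3 6, S6→#3 3  ⇒ total 41.
Compare {#4}: total 43.
Compare {#2}: total 49.
No size-1 selection does better; minimum is 41.

41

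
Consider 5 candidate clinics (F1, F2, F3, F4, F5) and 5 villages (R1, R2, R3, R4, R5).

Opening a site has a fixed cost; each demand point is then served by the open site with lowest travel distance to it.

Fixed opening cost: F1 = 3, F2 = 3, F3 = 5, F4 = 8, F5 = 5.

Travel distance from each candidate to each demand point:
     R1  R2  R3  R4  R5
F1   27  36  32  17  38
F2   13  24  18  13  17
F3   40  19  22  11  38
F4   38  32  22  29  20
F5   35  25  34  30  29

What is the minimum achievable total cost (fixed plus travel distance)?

86

Open {F2, F3}: assign each demand point to its cheapest open site.
  R1→F2 13, R2→F3 19, R3→F2 18, R4→F3 11, R5→F2 17
  travel distance 78, fixed 8 → total 86.
Compare {F2}: travel distance 85 + fixed 3 = 88.
Compare {F1, F2, F3}: travel distance 78 + fixed 11 = 89.
Compare {F1, F2}: travel distance 85 + fixed 6 = 91.
All other subsets cost ≥ 88. Minimum total cost: 86.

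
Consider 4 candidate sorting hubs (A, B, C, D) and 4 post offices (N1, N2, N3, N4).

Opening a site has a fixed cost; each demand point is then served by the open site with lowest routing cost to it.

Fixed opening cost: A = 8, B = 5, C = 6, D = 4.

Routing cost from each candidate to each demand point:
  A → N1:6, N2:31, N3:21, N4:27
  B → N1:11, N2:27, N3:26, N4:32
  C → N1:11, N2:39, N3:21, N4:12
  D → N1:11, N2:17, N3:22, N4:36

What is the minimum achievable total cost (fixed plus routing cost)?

71

Open {C, D}: assign each demand point to its cheapest open site.
  N1→C 11, N2→D 17, N3→C 21, N4→C 12
  routing cost 61, fixed 10 → total 71.
Compare {A, C, D}: routing cost 56 + fixed 18 = 74.
Compare {B, C, D}: routing cost 61 + fixed 15 = 76.
Compare {A, B, C, D}: routing cost 56 + fixed 23 = 79.
All other subsets cost ≥ 74. Minimum total cost: 71.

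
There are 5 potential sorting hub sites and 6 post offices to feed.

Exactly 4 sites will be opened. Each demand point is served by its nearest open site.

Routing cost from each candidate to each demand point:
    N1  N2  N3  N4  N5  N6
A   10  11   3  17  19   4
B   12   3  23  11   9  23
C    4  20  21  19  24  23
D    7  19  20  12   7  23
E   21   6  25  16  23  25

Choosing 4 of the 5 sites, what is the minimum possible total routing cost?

Open {A, B, C, D}.
  N1→C 4, N2→B 3, N3→A 3, N4→B 11, N5→D 7, N6→A 4  ⇒ total 32.
Compare {A, B, C, E}: total 34.
Compare {A, B, D, E}: total 35.
No size-4 selection does better; minimum is 32.

32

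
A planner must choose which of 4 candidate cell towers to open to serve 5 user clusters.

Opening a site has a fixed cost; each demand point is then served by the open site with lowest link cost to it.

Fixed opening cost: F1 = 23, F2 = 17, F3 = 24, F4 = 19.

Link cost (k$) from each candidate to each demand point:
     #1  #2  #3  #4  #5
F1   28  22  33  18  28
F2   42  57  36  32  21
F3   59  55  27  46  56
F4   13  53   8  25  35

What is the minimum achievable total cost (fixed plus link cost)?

131

Open {F1, F4}: assign each demand point to its cheapest open site.
  #1→F4 13, #2→F1 22, #3→F4 8, #4→F1 18, #5→F1 28
  link cost 89, fixed 42 → total 131.
Compare {F1, F2, F4}: link cost 82 + fixed 59 = 141.
Compare {F1}: link cost 129 + fixed 23 = 152.
Compare {F4}: link cost 134 + fixed 19 = 153.
All other subsets cost ≥ 141. Minimum total cost: 131.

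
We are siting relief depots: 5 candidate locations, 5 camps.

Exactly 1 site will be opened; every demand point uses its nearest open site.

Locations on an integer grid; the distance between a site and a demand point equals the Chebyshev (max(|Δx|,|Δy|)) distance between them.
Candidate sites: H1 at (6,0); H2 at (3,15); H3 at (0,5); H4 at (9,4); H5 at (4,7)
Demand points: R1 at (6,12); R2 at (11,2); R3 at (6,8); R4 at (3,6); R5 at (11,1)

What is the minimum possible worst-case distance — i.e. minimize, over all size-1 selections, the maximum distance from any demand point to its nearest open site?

Open {H5}.
  Farthest demand point is R2 at distance 7 (to H5); all others are ≤ 7.
With {H4} the worst case is 8.
With {H3} the worst case is 11.
No size-1 selection achieves below 7.

7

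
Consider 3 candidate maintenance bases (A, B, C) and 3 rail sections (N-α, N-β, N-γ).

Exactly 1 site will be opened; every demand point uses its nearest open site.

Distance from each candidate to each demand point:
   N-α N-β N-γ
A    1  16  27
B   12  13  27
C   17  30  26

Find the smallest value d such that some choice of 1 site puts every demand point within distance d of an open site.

Open {A}.
  Farthest demand point is N-γ at distance 27 (to A); all others are ≤ 27.
With {B} the worst case is 27.
With {C} the worst case is 30.
No size-1 selection achieves below 27.

27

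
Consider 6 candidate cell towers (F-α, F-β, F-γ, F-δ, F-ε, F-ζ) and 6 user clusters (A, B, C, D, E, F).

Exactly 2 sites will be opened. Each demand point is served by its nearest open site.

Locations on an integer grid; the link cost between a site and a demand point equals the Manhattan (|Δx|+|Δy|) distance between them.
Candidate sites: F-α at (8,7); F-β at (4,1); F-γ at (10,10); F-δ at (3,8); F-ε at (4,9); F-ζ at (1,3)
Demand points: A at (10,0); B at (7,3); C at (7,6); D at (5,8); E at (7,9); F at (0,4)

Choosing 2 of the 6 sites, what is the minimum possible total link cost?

25

Open {F-α, F-ζ}.
  A→F-α 9, B→F-α 5, C→F-α 2, D→F-α 4, E→F-α 3, F→F-ζ 2  ⇒ total 25.
Compare {F-α, F-β}: total 28.
Compare {F-α, F-δ}: total 28.
No size-2 selection does better; minimum is 25.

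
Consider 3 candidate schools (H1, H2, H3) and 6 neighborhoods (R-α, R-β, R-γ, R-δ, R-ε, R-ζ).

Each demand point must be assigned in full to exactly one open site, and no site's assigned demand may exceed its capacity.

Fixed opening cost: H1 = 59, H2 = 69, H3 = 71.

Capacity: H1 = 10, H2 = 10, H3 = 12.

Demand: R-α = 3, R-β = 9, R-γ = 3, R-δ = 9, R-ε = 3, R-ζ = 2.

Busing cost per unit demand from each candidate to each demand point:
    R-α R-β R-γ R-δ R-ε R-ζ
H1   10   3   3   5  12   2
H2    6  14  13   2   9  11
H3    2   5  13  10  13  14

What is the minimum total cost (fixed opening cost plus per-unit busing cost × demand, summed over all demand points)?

Open {H1, H2, H3}; cheapest assignment that respects the capacities:
  H1 (cap 10, load 8): R-γ, R-ε, R-ζ — cost 3×3 + 3×12 + 2×2 = 49
  H2 (cap 10, load 9): R-δ — cost 9×2 = 18
  H3 (cap 12, load 12): R-α, R-β — cost 3×2 + 9×5 = 51
  Shipping 118, fixed 199 → total 317.
  Any other capacity-feasible assignment to {H1, H2, H3} ships for at least 118.
Total demand is 29 and no other set of sites has combined capacity ≥ 29, so {H1, H2, H3} is the only feasible choice of open sites. Minimum: 317.

317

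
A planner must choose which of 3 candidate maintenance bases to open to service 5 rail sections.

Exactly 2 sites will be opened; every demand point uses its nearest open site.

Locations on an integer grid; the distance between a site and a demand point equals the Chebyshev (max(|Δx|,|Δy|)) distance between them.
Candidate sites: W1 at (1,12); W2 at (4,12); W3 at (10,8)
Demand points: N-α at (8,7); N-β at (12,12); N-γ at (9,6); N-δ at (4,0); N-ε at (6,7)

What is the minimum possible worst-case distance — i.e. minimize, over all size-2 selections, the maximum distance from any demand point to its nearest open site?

Open {W1, W3}.
  Farthest demand point is N-δ at distance 8 (to W3); all others are ≤ 8.
With {W2, W3} the worst case is 8.
With {W1, W2} the worst case is 12.
No size-2 selection achieves below 8.

8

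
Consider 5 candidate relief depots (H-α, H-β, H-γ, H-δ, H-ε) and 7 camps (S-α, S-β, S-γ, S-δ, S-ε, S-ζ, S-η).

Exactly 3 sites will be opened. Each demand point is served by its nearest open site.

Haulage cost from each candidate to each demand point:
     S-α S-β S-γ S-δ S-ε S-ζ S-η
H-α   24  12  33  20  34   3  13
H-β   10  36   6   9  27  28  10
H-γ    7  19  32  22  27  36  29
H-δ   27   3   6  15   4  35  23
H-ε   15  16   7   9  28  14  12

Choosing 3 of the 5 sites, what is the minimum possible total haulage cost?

45

Open {H-α, H-β, H-δ}.
  S-α→H-β 10, S-β→H-δ 3, S-γ→H-β 6, S-δ→H-β 9, S-ε→H-δ 4, S-ζ→H-α 3, S-η→H-β 10  ⇒ total 45.
Compare {H-α, H-γ, H-δ}: total 51.
Compare {H-α, H-δ, H-ε}: total 52.
No size-3 selection does better; minimum is 45.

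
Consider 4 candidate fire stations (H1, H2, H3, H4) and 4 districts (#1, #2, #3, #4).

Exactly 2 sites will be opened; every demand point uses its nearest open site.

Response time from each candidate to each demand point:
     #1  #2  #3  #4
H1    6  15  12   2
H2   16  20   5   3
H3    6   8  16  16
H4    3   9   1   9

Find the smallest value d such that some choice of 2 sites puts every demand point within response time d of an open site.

Open {H2, H3}.
  Farthest demand point is #2 at response time 8 (to H3); all others are ≤ 8.
With {H1, H4} the worst case is 9.
With {H2, H4} the worst case is 9.
No size-2 selection achieves below 8.

8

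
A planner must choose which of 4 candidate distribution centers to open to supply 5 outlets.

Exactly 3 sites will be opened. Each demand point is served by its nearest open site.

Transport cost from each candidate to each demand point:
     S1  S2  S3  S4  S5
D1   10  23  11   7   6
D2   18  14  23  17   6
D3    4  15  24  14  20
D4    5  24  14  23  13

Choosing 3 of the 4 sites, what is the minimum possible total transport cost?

Open {D1, D2, D3}.
  S1→D3 4, S2→D2 14, S3→D1 11, S4→D1 7, S5→D1 6  ⇒ total 42.
Compare {D1, D2, D4}: total 43.
Compare {D1, D3, D4}: total 43.
No size-3 selection does better; minimum is 42.

42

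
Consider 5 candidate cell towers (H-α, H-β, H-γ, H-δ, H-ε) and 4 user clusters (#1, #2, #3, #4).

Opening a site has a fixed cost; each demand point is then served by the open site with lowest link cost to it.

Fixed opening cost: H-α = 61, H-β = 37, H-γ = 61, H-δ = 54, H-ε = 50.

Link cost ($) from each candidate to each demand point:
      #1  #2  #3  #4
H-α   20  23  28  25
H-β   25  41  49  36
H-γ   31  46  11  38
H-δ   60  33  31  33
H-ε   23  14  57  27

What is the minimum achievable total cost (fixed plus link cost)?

Open {H-α}: assign each demand point to its cheapest open site.
  #1→H-α 20, #2→H-α 23, #3→H-α 28, #4→H-α 25
  link cost 96, fixed 61 → total 157.
Compare {H-ε}: link cost 121 + fixed 50 = 171.
Compare {H-γ, H-ε}: link cost 75 + fixed 111 = 186.
Compare {H-γ}: link cost 126 + fixed 61 = 187.
All other subsets cost ≥ 171. Minimum total cost: 157.

157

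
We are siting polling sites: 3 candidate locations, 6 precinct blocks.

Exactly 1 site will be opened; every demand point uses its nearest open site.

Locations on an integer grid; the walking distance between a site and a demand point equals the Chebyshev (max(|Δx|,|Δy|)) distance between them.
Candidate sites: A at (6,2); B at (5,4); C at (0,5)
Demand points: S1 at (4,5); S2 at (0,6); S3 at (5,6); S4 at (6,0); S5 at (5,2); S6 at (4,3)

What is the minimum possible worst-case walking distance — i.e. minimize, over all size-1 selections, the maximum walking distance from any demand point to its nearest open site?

5

Open {B}.
  Farthest demand point is S2 at walking distance 5 (to B); all others are ≤ 5.
With {A} the worst case is 6.
With {C} the worst case is 6.
No size-1 selection achieves below 5.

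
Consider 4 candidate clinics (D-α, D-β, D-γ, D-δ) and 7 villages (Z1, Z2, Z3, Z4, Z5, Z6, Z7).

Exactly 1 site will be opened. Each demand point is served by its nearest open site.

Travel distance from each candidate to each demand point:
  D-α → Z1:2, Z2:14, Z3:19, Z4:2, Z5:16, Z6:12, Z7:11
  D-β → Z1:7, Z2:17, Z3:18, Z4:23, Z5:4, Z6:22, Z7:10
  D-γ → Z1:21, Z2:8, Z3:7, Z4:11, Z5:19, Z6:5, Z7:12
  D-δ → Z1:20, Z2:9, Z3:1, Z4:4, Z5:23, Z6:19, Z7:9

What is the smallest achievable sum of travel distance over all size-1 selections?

76

Open {D-α}.
  Z1→D-α 2, Z2→D-α 14, Z3→D-α 19, Z4→D-α 2, Z5→D-α 16, Z6→D-α 12, Z7→D-α 11  ⇒ total 76.
Compare {D-γ}: total 83.
Compare {D-δ}: total 85.
No size-1 selection does better; minimum is 76.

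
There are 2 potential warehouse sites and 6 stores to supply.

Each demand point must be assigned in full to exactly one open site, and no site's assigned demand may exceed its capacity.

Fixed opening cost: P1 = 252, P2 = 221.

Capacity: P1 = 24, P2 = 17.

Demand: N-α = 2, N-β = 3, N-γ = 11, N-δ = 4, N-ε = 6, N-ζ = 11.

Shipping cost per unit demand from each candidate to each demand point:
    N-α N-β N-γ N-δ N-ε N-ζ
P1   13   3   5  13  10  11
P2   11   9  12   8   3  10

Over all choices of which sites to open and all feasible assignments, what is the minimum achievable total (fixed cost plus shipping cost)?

743

Open {P1, P2}; cheapest assignment that respects the capacities:
  P1 (cap 24, load 20): N-α, N-β, N-γ, N-δ — cost 2×13 + 3×3 + 11×5 + 4×13 = 142
  P2 (cap 17, load 17): N-ε, N-ζ — cost 6×3 + 11×10 = 128
  Shipping 270, fixed 473 → total 743.
  Any other capacity-feasible assignment to {P1, P2} ships for at least 270.
Total demand is 37 and no other set of sites has combined capacity ≥ 37, so {P1, P2} is the only feasible choice of open sites. Minimum: 743.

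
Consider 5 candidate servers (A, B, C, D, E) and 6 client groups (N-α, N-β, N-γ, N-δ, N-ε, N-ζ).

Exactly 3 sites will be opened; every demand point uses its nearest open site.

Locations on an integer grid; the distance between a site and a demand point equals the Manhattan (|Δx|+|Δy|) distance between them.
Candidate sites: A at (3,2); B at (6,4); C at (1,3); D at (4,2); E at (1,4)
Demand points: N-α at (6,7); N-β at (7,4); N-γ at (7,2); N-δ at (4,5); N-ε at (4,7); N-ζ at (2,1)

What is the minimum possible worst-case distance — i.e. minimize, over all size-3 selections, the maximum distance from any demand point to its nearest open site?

Open {A, B, C}.
  Farthest demand point is N-ε at distance 5 (to B); all others are ≤ 5.
With {A, B, D} the worst case is 5.
With {A, B, E} the worst case is 5.
No size-3 selection achieves below 5.

5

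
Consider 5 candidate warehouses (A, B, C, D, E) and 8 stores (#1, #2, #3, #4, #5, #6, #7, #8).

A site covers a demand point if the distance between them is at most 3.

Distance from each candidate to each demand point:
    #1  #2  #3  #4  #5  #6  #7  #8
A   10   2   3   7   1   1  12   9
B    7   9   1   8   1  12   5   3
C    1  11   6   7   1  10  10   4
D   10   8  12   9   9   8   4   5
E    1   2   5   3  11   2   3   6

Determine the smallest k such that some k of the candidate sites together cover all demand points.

Coverage sets (demand points within 3 of each site):
  A: {#2, #3, #5, #6}
  B: {#3, #5, #8}
  C: {#1, #5}
  D: {}
  E: {#1, #2, #4, #6, #7}
No single site covers all 8 demand points.
But {B, E} covers everything, so the minimum is 2.

2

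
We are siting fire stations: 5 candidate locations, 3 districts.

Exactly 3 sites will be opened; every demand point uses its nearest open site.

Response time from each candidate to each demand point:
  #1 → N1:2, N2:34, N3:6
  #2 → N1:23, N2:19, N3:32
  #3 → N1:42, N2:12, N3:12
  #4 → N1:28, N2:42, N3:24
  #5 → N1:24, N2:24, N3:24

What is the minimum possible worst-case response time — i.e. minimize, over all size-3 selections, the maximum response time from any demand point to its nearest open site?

Open {#1, #2, #3}.
  Farthest demand point is N2 at response time 12 (to #3); all others are ≤ 12.
With {#1, #3, #4} the worst case is 12.
With {#1, #3, #5} the worst case is 12.
No size-3 selection achieves below 12.

12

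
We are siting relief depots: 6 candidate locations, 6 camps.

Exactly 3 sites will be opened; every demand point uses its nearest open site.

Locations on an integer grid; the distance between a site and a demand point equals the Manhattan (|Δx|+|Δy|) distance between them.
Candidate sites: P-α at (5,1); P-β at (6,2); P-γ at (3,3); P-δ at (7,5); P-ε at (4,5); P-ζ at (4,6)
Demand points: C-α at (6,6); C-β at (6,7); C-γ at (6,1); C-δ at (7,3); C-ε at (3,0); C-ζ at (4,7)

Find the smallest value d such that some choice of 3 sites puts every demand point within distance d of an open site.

3

Open {P-α, P-β, P-ζ}.
  Farthest demand point is C-β at distance 3 (to P-ζ); all others are ≤ 3.
With {P-α, P-δ, P-ε} the worst case is 3.
With {P-α, P-δ, P-ζ} the worst case is 3.
No size-3 selection achieves below 3.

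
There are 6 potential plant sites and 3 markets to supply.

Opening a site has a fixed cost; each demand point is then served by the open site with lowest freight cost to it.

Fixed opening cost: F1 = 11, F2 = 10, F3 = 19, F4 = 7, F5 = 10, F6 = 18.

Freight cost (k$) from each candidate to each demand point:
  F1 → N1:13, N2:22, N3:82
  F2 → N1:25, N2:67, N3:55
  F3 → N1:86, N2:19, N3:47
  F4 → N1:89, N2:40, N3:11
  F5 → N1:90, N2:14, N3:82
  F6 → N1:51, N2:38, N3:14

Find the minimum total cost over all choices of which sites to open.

64

Open {F1, F4}: assign each demand point to its cheapest open site.
  N1→F1 13, N2→F1 22, N3→F4 11
  freight cost 46, fixed 18 → total 64.
Compare {F1, F4, F5}: freight cost 38 + fixed 28 = 66.
Compare {F1, F2, F4}: freight cost 46 + fixed 28 = 74.
Compare {F1, F2, F4, F5}: freight cost 38 + fixed 38 = 76.
All other subsets cost ≥ 66. Minimum total cost: 64.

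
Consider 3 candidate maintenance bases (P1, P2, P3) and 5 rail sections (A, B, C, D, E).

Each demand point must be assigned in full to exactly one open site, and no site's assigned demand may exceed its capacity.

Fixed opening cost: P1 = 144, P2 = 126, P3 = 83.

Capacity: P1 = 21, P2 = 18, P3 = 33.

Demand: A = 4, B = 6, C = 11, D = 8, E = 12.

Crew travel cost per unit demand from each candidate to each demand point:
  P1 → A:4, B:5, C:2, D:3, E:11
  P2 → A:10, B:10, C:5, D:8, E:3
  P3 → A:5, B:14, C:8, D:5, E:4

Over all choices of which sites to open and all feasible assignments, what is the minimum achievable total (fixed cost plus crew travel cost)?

Open {P1, P3}; cheapest assignment that respects the capacities:
  P1 (cap 21, load 21): A, B, C — cost 4×4 + 6×5 + 11×2 = 68
  P3 (cap 33, load 20): D, E — cost 8×5 + 12×4 = 88
  Shipping 156, fixed 227 → total 383.
  Any other capacity-feasible assignment to {P1, P3} ships for at least 156.
Compare {P2, P3}: its best feasible assignment gives total 432.
Compare {P1, P2, P3}: its best feasible assignment gives total 497.
Every other set of open sites that can feasibly serve all demand totals ≥ 432 even under its best assignment. Minimum: 383.

383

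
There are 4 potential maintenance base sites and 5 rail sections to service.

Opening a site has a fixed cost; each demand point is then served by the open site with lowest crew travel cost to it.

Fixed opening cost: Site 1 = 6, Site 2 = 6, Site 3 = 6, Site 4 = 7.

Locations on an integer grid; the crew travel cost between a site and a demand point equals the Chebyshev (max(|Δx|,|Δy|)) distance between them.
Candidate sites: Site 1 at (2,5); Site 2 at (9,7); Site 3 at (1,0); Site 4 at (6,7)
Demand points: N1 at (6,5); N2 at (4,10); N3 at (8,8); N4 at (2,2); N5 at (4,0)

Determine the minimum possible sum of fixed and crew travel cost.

25

Open {Site 3, Site 4}: assign each demand point to its cheapest open site.
  N1→Site 4 2, N2→Site 4 3, N3→Site 4 2, N4→Site 3 2, N5→Site 3 3
  crew travel cost 12, fixed 13 → total 25.
Compare {Site 4}: crew travel cost 19 + fixed 7 = 26.
Compare {Site 2, Site 3}: crew travel cost 14 + fixed 12 = 26.
Compare {Site 1, Site 4}: crew travel cost 15 + fixed 13 = 28.
All other subsets cost ≥ 26. Minimum total cost: 25.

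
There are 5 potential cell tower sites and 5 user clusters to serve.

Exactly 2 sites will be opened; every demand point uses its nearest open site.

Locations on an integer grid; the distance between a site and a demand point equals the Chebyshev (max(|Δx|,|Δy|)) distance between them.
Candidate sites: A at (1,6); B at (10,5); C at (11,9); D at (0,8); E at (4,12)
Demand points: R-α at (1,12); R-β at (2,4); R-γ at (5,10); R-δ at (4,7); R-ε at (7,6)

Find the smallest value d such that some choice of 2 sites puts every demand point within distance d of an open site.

Open {B, D}.
  Farthest demand point is R-γ at distance 5 (to B); all others are ≤ 5.
With {C, D} the worst case is 5.
With {A, B} the worst case is 6.
No size-2 selection achieves below 5.

5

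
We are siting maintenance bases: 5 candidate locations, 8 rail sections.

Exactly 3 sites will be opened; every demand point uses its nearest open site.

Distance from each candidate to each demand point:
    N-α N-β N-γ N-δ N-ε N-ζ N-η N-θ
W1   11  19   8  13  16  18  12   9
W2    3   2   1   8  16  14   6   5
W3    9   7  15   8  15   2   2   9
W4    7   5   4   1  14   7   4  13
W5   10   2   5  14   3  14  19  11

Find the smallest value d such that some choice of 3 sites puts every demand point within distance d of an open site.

7

Open {W2, W4, W5}.
  Farthest demand point is N-ζ at distance 7 (to W4); all others are ≤ 7.
With {W2, W3, W5} the worst case is 8.
With {W1, W3, W5} the worst case is 9.
No size-3 selection achieves below 7.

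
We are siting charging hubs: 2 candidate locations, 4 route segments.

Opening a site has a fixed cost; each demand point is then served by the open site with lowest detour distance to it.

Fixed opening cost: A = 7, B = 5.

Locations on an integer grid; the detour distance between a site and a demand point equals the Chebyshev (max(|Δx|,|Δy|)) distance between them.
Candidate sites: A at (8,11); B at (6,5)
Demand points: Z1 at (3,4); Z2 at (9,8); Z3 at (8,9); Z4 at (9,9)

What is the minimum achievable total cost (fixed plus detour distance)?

Open {B}: assign each demand point to its cheapest open site.
  Z1→B 3, Z2→B 3, Z3→B 4, Z4→B 4
  detour distance 14, fixed 5 → total 19.
Compare {A}: detour distance 14 + fixed 7 = 21.
Compare {A, B}: detour distance 10 + fixed 12 = 22.

19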